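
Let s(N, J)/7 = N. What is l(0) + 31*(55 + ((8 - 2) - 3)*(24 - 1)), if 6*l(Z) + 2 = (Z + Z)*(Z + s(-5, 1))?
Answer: 11531/3 ≈ 3843.7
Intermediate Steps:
s(N, J) = 7*N
l(Z) = -⅓ + Z*(-35 + Z)/3 (l(Z) = -⅓ + ((Z + Z)*(Z + 7*(-5)))/6 = -⅓ + ((2*Z)*(Z - 35))/6 = -⅓ + ((2*Z)*(-35 + Z))/6 = -⅓ + (2*Z*(-35 + Z))/6 = -⅓ + Z*(-35 + Z)/3)
l(0) + 31*(55 + ((8 - 2) - 3)*(24 - 1)) = (-⅓ - 35/3*0 + (⅓)*0²) + 31*(55 + ((8 - 2) - 3)*(24 - 1)) = (-⅓ + 0 + (⅓)*0) + 31*(55 + (6 - 3)*23) = (-⅓ + 0 + 0) + 31*(55 + 3*23) = -⅓ + 31*(55 + 69) = -⅓ + 31*124 = -⅓ + 3844 = 11531/3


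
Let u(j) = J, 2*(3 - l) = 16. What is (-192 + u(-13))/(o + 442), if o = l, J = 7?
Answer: -185/437 ≈ -0.42334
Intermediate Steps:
l = -5 (l = 3 - ½*16 = 3 - 8 = -5)
o = -5
u(j) = 7
(-192 + u(-13))/(o + 442) = (-192 + 7)/(-5 + 442) = -185/437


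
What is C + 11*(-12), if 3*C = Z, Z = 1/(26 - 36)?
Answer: -3961/30 ≈ -132.03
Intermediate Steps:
Z = -⅒ (Z = 1/(-10) = -⅒ ≈ -0.10000)
C = -1/30 (C = (⅓)*(-⅒) = -1/30 ≈ -0.033333)
C + 11*(-12) = -1/30 + 11*(-12) = -1/30 - 132 = -3961/30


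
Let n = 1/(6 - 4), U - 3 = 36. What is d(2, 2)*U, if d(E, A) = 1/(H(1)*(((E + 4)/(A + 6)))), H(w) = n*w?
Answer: 104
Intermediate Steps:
U = 39 (U = 3 + 36 = 39)
n = ½ (n = 1/2 = ½ ≈ 0.50000)
H(w) = w/2
d(E, A) = 2*(6 + A)/(4 + E) (d(E, A) = 1/((((½)*1))*(((E + 4)/(A + 6)))) = 1/((½)*(((4 + E)/(6 + A)))) = 2/(((4 + E)/(6 + A))) = 2*((6 + A)/(4 + E)) = 2*(6 + A)/(4 + E))
d(2, 2)*U = (2*(6 + 2)/(4 + 2))*39 = (2*8/6)*39 = (2*(⅙)*8)*39 = (8/3)*39 = 104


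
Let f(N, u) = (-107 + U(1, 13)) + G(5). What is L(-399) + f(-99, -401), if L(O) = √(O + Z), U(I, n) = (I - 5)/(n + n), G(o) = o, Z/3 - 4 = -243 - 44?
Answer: -1328/13 + 4*I*√78 ≈ -102.15 + 35.327*I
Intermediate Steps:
Z = -849 (Z = 12 + 3*(-243 - 44) = 12 + 3*(-287) = 12 - 861 = -849)
U(I, n) = (-5 + I)/(2*n) (U(I, n) = (-5 + I)/((2*n)) = (-5 + I)*(1/(2*n)) = (-5 + I)/(2*n))
L(O) = √(-849 + O) (L(O) = √(O - 849) = √(-849 + O))
f(N, u) = -1328/13 (f(N, u) = (-107 + (½)*(-5 + 1)/13) + 5 = (-107 + (½)*(1/13)*(-4)) + 5 = (-107 - 2/13) + 5 = -1393/13 + 5 = -1328/13)
L(-399) + f(-99, -401) = √(-849 - 399) - 1328/13 = √(-1248) - 1328/13 = 4*I*√78 - 1328/13 = -1328/13 + 4*I*√78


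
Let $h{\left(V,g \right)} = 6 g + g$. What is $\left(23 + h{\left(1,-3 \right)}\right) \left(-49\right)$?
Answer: $-98$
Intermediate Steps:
$h{\left(V,g \right)} = 7 g$
$\left(23 + h{\left(1,-3 \right)}\right) \left(-49\right) = \left(23 + 7 \left(-3\right)\right) \left(-49\right) = \left(23 - 21\right) \left(-49\right) = 2 \left(-49\right) = -98$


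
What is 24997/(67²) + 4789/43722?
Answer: 1114416655/196268058 ≈ 5.6780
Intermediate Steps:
24997/(67²) + 4789/43722 = 24997/4489 + 4789*(1/43722) = 24997*(1/4489) + 4789/43722 = 24997/4489 + 4789/43722 = 1114416655/196268058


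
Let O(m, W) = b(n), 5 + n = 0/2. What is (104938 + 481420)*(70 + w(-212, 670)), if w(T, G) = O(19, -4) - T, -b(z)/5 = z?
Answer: 180011906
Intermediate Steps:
n = -5 (n = -5 + 0/2 = -5 + 0*(½) = -5 + 0 = -5)
b(z) = -5*z
O(m, W) = 25 (O(m, W) = -5*(-5) = 25)
w(T, G) = 25 - T
(104938 + 481420)*(70 + w(-212, 670)) = (104938 + 481420)*(70 + (25 - 1*(-212))) = 586358*(70 + (25 + 212)) = 586358*(70 + 237) = 586358*307 = 180011906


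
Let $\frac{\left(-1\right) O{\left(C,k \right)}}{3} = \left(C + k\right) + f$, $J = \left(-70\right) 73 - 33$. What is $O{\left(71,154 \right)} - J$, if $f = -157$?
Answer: $4939$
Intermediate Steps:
$J = -5143$ ($J = -5110 - 33 = -5143$)
$O{\left(C,k \right)} = 471 - 3 C - 3 k$ ($O{\left(C,k \right)} = - 3 \left(\left(C + k\right) - 157\right) = - 3 \left(-157 + C + k\right) = 471 - 3 C - 3 k$)
$O{\left(71,154 \right)} - J = \left(471 - 213 - 462\right) - -5143 = \left(471 - 213 - 462\right) + 5143 = -204 + 5143 = 4939$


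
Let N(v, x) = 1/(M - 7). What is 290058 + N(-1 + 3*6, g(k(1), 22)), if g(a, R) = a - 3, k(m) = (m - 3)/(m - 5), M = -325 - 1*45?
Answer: 109351865/377 ≈ 2.9006e+5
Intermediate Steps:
M = -370 (M = -325 - 45 = -370)
k(m) = (-3 + m)/(-5 + m)
g(a, R) = -3 + a
N(v, x) = -1/377 (N(v, x) = 1/(-370 - 7) = 1/(-377) = -1/377)
290058 + N(-1 + 3*6, g(k(1), 22)) = 290058 - 1/377 = 109351865/377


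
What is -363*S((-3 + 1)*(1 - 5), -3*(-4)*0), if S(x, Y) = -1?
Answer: 363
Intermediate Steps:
-363*S((-3 + 1)*(1 - 5), -3*(-4)*0) = -363*(-1) = 363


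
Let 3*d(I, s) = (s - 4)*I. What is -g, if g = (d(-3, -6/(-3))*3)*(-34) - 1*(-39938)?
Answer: -39734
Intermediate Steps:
d(I, s) = I*(-4 + s)/3 (d(I, s) = ((s - 4)*I)/3 = ((-4 + s)*I)/3 = (I*(-4 + s))/3 = I*(-4 + s)/3)
g = 39734 (g = (((⅓)*(-3)*(-4 - 6/(-3)))*3)*(-34) - 1*(-39938) = (((⅓)*(-3)*(-4 - 6*(-⅓)))*3)*(-34) + 39938 = (((⅓)*(-3)*(-4 + 2))*3)*(-34) + 39938 = (((⅓)*(-3)*(-2))*3)*(-34) + 39938 = (2*3)*(-34) + 39938 = 6*(-34) + 39938 = -204 + 39938 = 39734)
-g = -1*39734 = -39734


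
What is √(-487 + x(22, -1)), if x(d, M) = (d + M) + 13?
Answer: I*√453 ≈ 21.284*I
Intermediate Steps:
x(d, M) = 13 + M + d (x(d, M) = (M + d) + 13 = 13 + M + d)
√(-487 + x(22, -1)) = √(-487 + (13 - 1 + 22)) = √(-487 + 34) = √(-453) = I*√453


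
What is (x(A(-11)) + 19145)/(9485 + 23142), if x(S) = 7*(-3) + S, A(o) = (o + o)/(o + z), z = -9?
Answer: 191251/326270 ≈ 0.58617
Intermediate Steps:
A(o) = 2*o/(-9 + o) (A(o) = (o + o)/(o - 9) = (2*o)/(-9 + o) = 2*o/(-9 + o))
x(S) = -21 + S
(x(A(-11)) + 19145)/(9485 + 23142) = ((-21 + 2*(-11)/(-9 - 11)) + 19145)/(9485 + 23142) = ((-21 + 2*(-11)/(-20)) + 19145)/32627 = ((-21 + 2*(-11)*(-1/20)) + 19145)*(1/32627) = ((-21 + 11/10) + 19145)*(1/32627) = (-199/10 + 19145)*(1/32627) = (191251/10)*(1/32627) = 191251/326270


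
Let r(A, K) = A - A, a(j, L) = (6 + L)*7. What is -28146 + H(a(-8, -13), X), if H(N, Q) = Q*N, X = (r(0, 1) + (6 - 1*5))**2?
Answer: -28195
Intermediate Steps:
a(j, L) = 42 + 7*L
r(A, K) = 0
X = 1 (X = (0 + (6 - 1*5))**2 = (0 + (6 - 5))**2 = (0 + 1)**2 = 1**2 = 1)
H(N, Q) = N*Q
-28146 + H(a(-8, -13), X) = -28146 + (42 + 7*(-13))*1 = -28146 + (42 - 91)*1 = -28146 - 49*1 = -28146 - 49 = -28195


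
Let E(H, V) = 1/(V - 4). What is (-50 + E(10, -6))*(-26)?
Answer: 6513/5 ≈ 1302.6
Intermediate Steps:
E(H, V) = 1/(-4 + V)
(-50 + E(10, -6))*(-26) = (-50 + 1/(-4 - 6))*(-26) = (-50 + 1/(-10))*(-26) = (-50 - 1/10)*(-26) = -501/10*(-26) = 6513/5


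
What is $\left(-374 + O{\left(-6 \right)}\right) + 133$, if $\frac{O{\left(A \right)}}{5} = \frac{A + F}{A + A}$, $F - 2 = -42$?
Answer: $- \frac{1331}{6} \approx -221.83$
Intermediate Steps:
$F = -40$ ($F = 2 - 42 = -40$)
$O{\left(A \right)} = \frac{5 \left(-40 + A\right)}{2 A}$ ($O{\left(A \right)} = 5 \frac{A - 40}{A + A} = 5 \frac{-40 + A}{2 A} = \frac{5 \left(-40 + A\right)}{2 A}$)
$\left(-374 + O{\left(-6 \right)}\right) + 133 = \left(-374 - \left(- \frac{5}{2} + \frac{100}{-6}\right)\right) + 133 = \left(-374 + \left(\frac{5}{2} - - \frac{50}{3}\right)\right) + 133 = \left(-374 + \left(\frac{5}{2} + \frac{50}{3}\right)\right) + 133 = \left(-374 + \frac{115}{6}\right) + 133 = - \frac{2129}{6} + 133 = - \frac{1331}{6}$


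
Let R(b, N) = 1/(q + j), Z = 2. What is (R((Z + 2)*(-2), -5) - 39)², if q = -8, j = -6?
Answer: 299209/196 ≈ 1526.6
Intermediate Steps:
R(b, N) = -1/14 (R(b, N) = 1/(-8 - 6) = 1/(-14) = -1/14)
(R((Z + 2)*(-2), -5) - 39)² = (-1/14 - 39)² = (-547/14)² = 299209/196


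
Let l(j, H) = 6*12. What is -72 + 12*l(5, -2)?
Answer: 792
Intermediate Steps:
l(j, H) = 72
-72 + 12*l(5, -2) = -72 + 12*72 = -72 + 864 = 792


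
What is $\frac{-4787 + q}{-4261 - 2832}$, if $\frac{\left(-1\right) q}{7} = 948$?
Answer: $\frac{11423}{7093} \approx 1.6105$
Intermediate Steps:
$q = -6636$ ($q = \left(-7\right) 948 = -6636$)
$\frac{-4787 + q}{-4261 - 2832} = \frac{-4787 - 6636}{-4261 - 2832} = - \frac{11423}{-7093} = \left(-11423\right) \left(- \frac{1}{7093}\right) = \frac{11423}{7093}$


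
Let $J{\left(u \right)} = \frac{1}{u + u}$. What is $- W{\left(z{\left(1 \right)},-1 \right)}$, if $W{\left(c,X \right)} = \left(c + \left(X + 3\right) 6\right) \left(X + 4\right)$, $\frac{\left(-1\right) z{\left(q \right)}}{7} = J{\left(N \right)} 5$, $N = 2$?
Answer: $- \frac{39}{4} \approx -9.75$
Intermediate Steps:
$J{\left(u \right)} = \frac{1}{2 u}$
$z{\left(q \right)} = - \frac{35}{4}$ ($z{\left(q \right)} = - 7 \frac{1}{2 \cdot 2} \cdot 5 = - 7 \cdot \frac{1}{2} \cdot \frac{1}{2} \cdot 5 = - 7 \cdot \frac{1}{4} \cdot 5 = \left(-7\right) \frac{5}{4} = - \frac{35}{4}$)
$W{\left(c,X \right)} = \left(4 + X\right) \left(18 + c + 6 X\right)$ ($W{\left(c,X \right)} = \left(c + \left(3 + X\right) 6\right) \left(4 + X\right) = \left(c + \left(18 + 6 X\right)\right) \left(4 + X\right) = \left(18 + c + 6 X\right) \left(4 + X\right) = \left(4 + X\right) \left(18 + c + 6 X\right)$)
$- W{\left(z{\left(1 \right)},-1 \right)} = - (72 + 4 \left(- \frac{35}{4}\right) + 6 \left(-1\right)^{2} + 42 \left(-1\right) - - \frac{35}{4}) = - (72 - 35 + 6 \cdot 1 - 42 + \frac{35}{4}) = - (72 - 35 + 6 - 42 + \frac{35}{4}) = \left(-1\right) \frac{39}{4} = - \frac{39}{4}$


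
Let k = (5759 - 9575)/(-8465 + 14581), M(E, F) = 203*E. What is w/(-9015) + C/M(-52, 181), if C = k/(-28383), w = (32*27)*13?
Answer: -285857607520803/229434324028910 ≈ -1.2459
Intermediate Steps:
w = 11232 (w = 864*13 = 11232)
k = -954/1529 (k = -3816/6116 = -3816*1/6116 = -954/1529 ≈ -0.62394)
C = 318/14465869 (C = -954/1529/(-28383) = -954/1529*(-1/28383) = 318/14465869 ≈ 2.1983e-5)
w/(-9015) + C/M(-52, 181) = 11232/(-9015) + 318/(14465869*((203*(-52)))) = 11232*(-1/9015) + (318/14465869)/(-10556) = -3744/3005 + (318/14465869)*(-1/10556) = -3744/3005 - 159/76350856582 = -285857607520803/229434324028910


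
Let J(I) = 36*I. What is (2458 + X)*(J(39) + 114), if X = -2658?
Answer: -303600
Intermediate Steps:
(2458 + X)*(J(39) + 114) = (2458 - 2658)*(36*39 + 114) = -200*(1404 + 114) = -200*1518 = -303600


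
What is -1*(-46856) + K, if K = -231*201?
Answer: 425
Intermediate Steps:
K = -46431
-1*(-46856) + K = -1*(-46856) - 46431 = 46856 - 46431 = 425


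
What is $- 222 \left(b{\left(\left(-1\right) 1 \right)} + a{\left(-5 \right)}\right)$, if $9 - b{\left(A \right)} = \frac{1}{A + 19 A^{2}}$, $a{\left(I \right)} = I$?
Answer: $- \frac{2627}{3} \approx -875.67$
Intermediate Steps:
$b{\left(A \right)} = 9 - \frac{1}{A + 19 A^{2}}$
$- 222 \left(b{\left(\left(-1\right) 1 \right)} + a{\left(-5 \right)}\right) = - 222 \left(\frac{-1 + 9 \left(\left(-1\right) 1\right) + 171 \left(\left(-1\right) 1\right)^{2}}{\left(-1\right) 1 \left(1 + 19 \left(\left(-1\right) 1\right)\right)} - 5\right) = - 222 \left(\frac{-1 + 9 \left(-1\right) + 171 \left(-1\right)^{2}}{\left(-1\right) \left(1 + 19 \left(-1\right)\right)} - 5\right) = - 222 \left(- \frac{-1 - 9 + 171 \cdot 1}{1 - 19} - 5\right) = - 222 \left(- \frac{-1 - 9 + 171}{-18} - 5\right) = - 222 \left(\left(-1\right) \left(- \frac{1}{18}\right) 161 - 5\right) = - 222 \left(\frac{161}{18} - 5\right) = \left(-222\right) \frac{71}{18} = - \frac{2627}{3}$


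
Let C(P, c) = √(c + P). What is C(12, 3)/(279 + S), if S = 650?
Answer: √15/929 ≈ 0.0041690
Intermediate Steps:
C(P, c) = √(P + c)
C(12, 3)/(279 + S) = √(12 + 3)/(279 + 650) = √15/929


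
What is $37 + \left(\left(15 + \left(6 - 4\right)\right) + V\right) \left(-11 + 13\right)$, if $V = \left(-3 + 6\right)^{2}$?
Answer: $89$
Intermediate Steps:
$V = 9$ ($V = 3^{2} = 9$)
$37 + \left(\left(15 + \left(6 - 4\right)\right) + V\right) \left(-11 + 13\right) = 37 + \left(\left(15 + \left(6 - 4\right)\right) + 9\right) \left(-11 + 13\right) = 37 + \left(\left(15 + \left(6 - 4\right)\right) + 9\right) 2 = 37 + \left(\left(15 + 2\right) + 9\right) 2 = 37 + \left(17 + 9\right) 2 = 37 + 26 \cdot 2 = 37 + 52 = 89$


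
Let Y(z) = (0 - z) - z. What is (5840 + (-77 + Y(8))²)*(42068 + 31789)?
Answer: 1070114073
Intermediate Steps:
Y(z) = -2*z (Y(z) = -z - z = -2*z)
(5840 + (-77 + Y(8))²)*(42068 + 31789) = (5840 + (-77 - 2*8)²)*(42068 + 31789) = (5840 + (-77 - 16)²)*73857 = (5840 + (-93)²)*73857 = (5840 + 8649)*73857 = 14489*73857 = 1070114073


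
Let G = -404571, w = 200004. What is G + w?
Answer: -204567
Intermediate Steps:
G + w = -404571 + 200004 = -204567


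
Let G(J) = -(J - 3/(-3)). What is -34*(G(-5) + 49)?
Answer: -1802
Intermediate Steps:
G(J) = -1 - J (G(J) = -(J - 3*(-1)/3) = -(J - 1*(-1)) = -(J + 1) = -(1 + J) = -1 - J)
-34*(G(-5) + 49) = -34*((-1 - 1*(-5)) + 49) = -34*((-1 + 5) + 49) = -34*(4 + 49) = -34*53 = -1802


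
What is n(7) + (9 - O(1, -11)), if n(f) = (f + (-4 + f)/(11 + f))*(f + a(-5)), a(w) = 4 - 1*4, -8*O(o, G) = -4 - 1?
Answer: 1405/24 ≈ 58.542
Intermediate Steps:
O(o, G) = 5/8 (O(o, G) = -(-4 - 1)/8 = -⅛*(-5) = 5/8)
a(w) = 0 (a(w) = 4 - 4 = 0)
n(f) = f*(f + (-4 + f)/(11 + f)) (n(f) = (f + (-4 + f)/(11 + f))*(f + 0) = (f + (-4 + f)/(11 + f))*f = f*(f + (-4 + f)/(11 + f)))
n(7) + (9 - O(1, -11)) = 7*(-4 + 7² + 12*7)/(11 + 7) + (9 - 1*5/8) = 7*(-4 + 49 + 84)/18 + (9 - 5/8) = 7*(1/18)*129 + 67/8 = 301/6 + 67/8 = 1405/24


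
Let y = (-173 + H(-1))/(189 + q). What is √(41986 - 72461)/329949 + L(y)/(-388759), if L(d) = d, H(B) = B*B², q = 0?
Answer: 58/24491817 + 5*I*√1219/329949 ≈ 2.3681e-6 + 0.00052908*I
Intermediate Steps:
H(B) = B³
y = -58/63 (y = (-173 + (-1)³)/(189 + 0) = (-173 - 1)/189 = -174*1/189 = -58/63 ≈ -0.92064)
√(41986 - 72461)/329949 + L(y)/(-388759) = √(41986 - 72461)/329949 - 58/63/(-388759) = √(-30475)*(1/329949) - 58/63*(-1/388759) = (5*I*√1219)*(1/329949) + 58/24491817 = 5*I*√1219/329949 + 58/24491817 = 58/24491817 + 5*I*√1219/329949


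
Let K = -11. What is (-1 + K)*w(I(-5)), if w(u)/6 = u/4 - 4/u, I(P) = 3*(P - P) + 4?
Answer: 0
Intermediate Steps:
I(P) = 4 (I(P) = 3*0 + 4 = 0 + 4 = 4)
w(u) = -24/u + 3*u/2 (w(u) = 6*(u/4 - 4/u) = 6*(-4/u + u/4) = -24/u + 3*u/2)
(-1 + K)*w(I(-5)) = (-1 - 11)*(-24/4 + (3/2)*4) = -12*(-24*1/4 + 6) = -12*(-6 + 6) = -12*0 = 0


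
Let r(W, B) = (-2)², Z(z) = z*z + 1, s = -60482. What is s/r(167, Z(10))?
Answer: -30241/2 ≈ -15121.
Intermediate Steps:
Z(z) = 1 + z² (Z(z) = z² + 1 = 1 + z²)
r(W, B) = 4
s/r(167, Z(10)) = -60482/4 = -60482*¼ = -30241/2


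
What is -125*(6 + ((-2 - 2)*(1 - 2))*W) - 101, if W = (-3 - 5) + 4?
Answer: 1149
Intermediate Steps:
W = -4 (W = -8 + 4 = -4)
-125*(6 + ((-2 - 2)*(1 - 2))*W) - 101 = -125*(6 + ((-2 - 2)*(1 - 2))*(-4)) - 101 = -125*(6 - 4*(-1)*(-4)) - 101 = -125*(6 + 4*(-4)) - 101 = -125*(6 - 16) - 101 = -125*(-10) - 101 = 1250 - 101 = 1149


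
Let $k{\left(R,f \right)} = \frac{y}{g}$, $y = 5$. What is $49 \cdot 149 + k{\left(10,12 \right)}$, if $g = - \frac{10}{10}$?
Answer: $7296$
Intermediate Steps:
$g = -1$ ($g = \left(-10\right) \frac{1}{10} = -1$)
$k{\left(R,f \right)} = -5$ ($k{\left(R,f \right)} = \frac{5}{-1} = 5 \left(-1\right) = -5$)
$49 \cdot 149 + k{\left(10,12 \right)} = 49 \cdot 149 - 5 = 7301 - 5 = 7296$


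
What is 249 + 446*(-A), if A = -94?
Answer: 42173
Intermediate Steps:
249 + 446*(-A) = 249 + 446*(-1*(-94)) = 249 + 446*94 = 249 + 41924 = 42173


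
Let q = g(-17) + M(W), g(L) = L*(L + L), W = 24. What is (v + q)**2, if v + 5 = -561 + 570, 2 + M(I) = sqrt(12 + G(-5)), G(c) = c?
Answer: (580 + sqrt(7))**2 ≈ 3.3948e+5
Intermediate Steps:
g(L) = 2*L**2 (g(L) = L*(2*L) = 2*L**2)
M(I) = -2 + sqrt(7) (M(I) = -2 + sqrt(12 - 5) = -2 + sqrt(7))
q = 576 + sqrt(7) (q = 2*(-17)**2 + (-2 + sqrt(7)) = 2*289 + (-2 + sqrt(7)) = 578 + (-2 + sqrt(7)) = 576 + sqrt(7) ≈ 578.65)
v = 4 (v = -5 + (-561 + 570) = -5 + 9 = 4)
(v + q)**2 = (4 + (576 + sqrt(7)))**2 = (580 + sqrt(7))**2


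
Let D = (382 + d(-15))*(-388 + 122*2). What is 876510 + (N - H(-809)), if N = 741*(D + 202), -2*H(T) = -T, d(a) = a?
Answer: -76267543/2 ≈ -3.8134e+7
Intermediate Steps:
D = -52848 (D = (382 - 15)*(-388 + 122*2) = 367*(-388 + 244) = 367*(-144) = -52848)
H(T) = T/2 (H(T) = -(-1)*T/2 = T/2)
N = -39010686 (N = 741*(-52848 + 202) = 741*(-52646) = -39010686)
876510 + (N - H(-809)) = 876510 + (-39010686 - (-809)/2) = 876510 + (-39010686 - 1*(-809/2)) = 876510 + (-39010686 + 809/2) = 876510 - 78020563/2 = -76267543/2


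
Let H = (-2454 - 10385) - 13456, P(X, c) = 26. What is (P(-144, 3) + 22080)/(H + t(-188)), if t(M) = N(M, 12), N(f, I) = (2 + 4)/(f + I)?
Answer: -1945328/2313963 ≈ -0.84069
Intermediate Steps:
N(f, I) = 6/(I + f)
t(M) = 6/(12 + M)
H = -26295 (H = -12839 - 13456 = -26295)
(P(-144, 3) + 22080)/(H + t(-188)) = (26 + 22080)/(-26295 + 6/(12 - 188)) = 22106/(-26295 + 6/(-176)) = 22106/(-26295 + 6*(-1/176)) = 22106/(-26295 - 3/88) = 22106/(-2313963/88) = 22106*(-88/2313963) = -1945328/2313963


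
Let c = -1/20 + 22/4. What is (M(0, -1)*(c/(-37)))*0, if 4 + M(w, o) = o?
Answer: 0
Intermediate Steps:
c = 109/20 (c = -1*1/20 + 22*(¼) = -1/20 + 11/2 = 109/20 ≈ 5.4500)
M(w, o) = -4 + o
(M(0, -1)*(c/(-37)))*0 = ((-4 - 1)*((109/20)/(-37)))*0 = -109*(-1)/(4*37)*0 = -5*(-109/740)*0 = (109/148)*0 = 0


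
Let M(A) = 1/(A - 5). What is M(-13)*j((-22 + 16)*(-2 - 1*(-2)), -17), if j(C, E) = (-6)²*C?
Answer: 0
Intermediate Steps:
M(A) = 1/(-5 + A)
j(C, E) = 36*C
M(-13)*j((-22 + 16)*(-2 - 1*(-2)), -17) = (36*((-22 + 16)*(-2 - 1*(-2))))/(-5 - 13) = (36*(-6*(-2 + 2)))/(-18) = -2*(-6*0) = -2*0 = -1/18*0 = 0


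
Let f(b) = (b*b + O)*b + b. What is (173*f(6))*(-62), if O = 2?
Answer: -2509884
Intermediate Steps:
f(b) = b + b*(2 + b²) (f(b) = (b*b + 2)*b + b = (b² + 2)*b + b = (2 + b²)*b + b = b*(2 + b²) + b = b + b*(2 + b²))
(173*f(6))*(-62) = (173*(6*(3 + 6²)))*(-62) = (173*(6*(3 + 36)))*(-62) = (173*(6*39))*(-62) = (173*234)*(-62) = 40482*(-62) = -2509884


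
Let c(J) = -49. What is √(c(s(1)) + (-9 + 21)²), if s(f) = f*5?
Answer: √95 ≈ 9.7468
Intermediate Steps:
s(f) = 5*f
√(c(s(1)) + (-9 + 21)²) = √(-49 + (-9 + 21)²) = √(-49 + 12²) = √(-49 + 144) = √95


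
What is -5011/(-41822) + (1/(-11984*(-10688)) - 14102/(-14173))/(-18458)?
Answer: 7628707504040994407/63698145881995491328 ≈ 0.11976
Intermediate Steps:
-5011/(-41822) + (1/(-11984*(-10688)) - 14102/(-14173))/(-18458) = -5011*(-1/41822) + (-1/11984*(-1/10688) - 14102*(-1/14173))*(-1/18458) = 5011/41822 + (1/128084992 + 14102/14173)*(-1/18458) = 5011/41822 + (1806254571357/1815348591616)*(-1/18458) = 5011/41822 - 1806254571357/33507704304048128 = 7628707504040994407/63698145881995491328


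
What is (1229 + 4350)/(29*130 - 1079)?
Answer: 5579/2691 ≈ 2.0732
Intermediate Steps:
(1229 + 4350)/(29*130 - 1079) = 5579/(3770 - 1079) = 5579/2691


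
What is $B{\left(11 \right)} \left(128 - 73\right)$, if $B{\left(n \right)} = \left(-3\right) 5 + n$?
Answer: $-220$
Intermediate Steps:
$B{\left(n \right)} = -15 + n$
$B{\left(11 \right)} \left(128 - 73\right) = \left(-15 + 11\right) \left(128 - 73\right) = \left(-4\right) 55 = -220$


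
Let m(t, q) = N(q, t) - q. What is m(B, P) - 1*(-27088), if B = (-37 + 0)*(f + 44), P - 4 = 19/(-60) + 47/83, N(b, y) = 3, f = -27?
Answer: 134892017/4980 ≈ 27087.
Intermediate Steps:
P = 21163/4980 (P = 4 + (19/(-60) + 47/83) = 4 + (19*(-1/60) + 47*(1/83)) = 4 + (-19/60 + 47/83) = 4 + 1243/4980 = 21163/4980 ≈ 4.2496)
B = -629 (B = (-37 + 0)*(-27 + 44) = -37*17 = -629)
m(t, q) = 3 - q
m(B, P) - 1*(-27088) = (3 - 1*21163/4980) - 1*(-27088) = (3 - 21163/4980) + 27088 = -6223/4980 + 27088 = 134892017/4980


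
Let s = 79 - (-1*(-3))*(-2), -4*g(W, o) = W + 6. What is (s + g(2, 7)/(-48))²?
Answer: 4165681/576 ≈ 7232.1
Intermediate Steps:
g(W, o) = -3/2 - W/4 (g(W, o) = -(W + 6)/4 = -(6 + W)/4 = -3/2 - W/4)
s = 85 (s = 79 - 3*(-2) = 79 - 1*(-6) = 79 + 6 = 85)
(s + g(2, 7)/(-48))² = (85 + (-3/2 - ¼*2)/(-48))² = (85 + (-3/2 - ½)*(-1/48))² = (85 - 2*(-1/48))² = (85 + 1/24)² = (2041/24)² = 4165681/576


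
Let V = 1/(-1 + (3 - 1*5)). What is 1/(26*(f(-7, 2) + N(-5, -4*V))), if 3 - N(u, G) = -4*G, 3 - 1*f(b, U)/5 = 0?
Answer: 3/1820 ≈ 0.0016484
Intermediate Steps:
f(b, U) = 15 (f(b, U) = 15 - 5*0 = 15 + 0 = 15)
V = -⅓ (V = 1/(-1 + (3 - 5)) = 1/(-1 - 2) = 1/(-3) = -⅓ ≈ -0.33333)
N(u, G) = 3 + 4*G (N(u, G) = 3 - (-4)*G = 3 + 4*G)
1/(26*(f(-7, 2) + N(-5, -4*V))) = 1/(26*(15 + (3 + 4*(-4*(-⅓))))) = 1/(26*(15 + (3 + 4*(4/3)))) = 1/(26*(15 + (3 + 16/3))) = 1/(26*(15 + 25/3)) = 1/(26*(70/3)) = 1/(1820/3) = 3/1820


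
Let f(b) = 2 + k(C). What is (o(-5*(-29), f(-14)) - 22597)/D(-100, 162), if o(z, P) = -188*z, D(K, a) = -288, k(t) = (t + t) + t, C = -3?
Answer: 16619/96 ≈ 173.11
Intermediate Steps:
k(t) = 3*t (k(t) = 2*t + t = 3*t)
f(b) = -7 (f(b) = 2 + 3*(-3) = 2 - 9 = -7)
(o(-5*(-29), f(-14)) - 22597)/D(-100, 162) = (-(-940)*(-29) - 22597)/(-288) = (-188*145 - 22597)*(-1/288) = (-27260 - 22597)*(-1/288) = -49857*(-1/288) = 16619/96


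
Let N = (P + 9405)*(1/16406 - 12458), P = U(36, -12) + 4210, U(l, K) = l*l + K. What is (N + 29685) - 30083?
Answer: -3045152753941/16406 ≈ -1.8561e+8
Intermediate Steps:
U(l, K) = K + l**2 (U(l, K) = l**2 + K = K + l**2)
P = 5494 (P = (-12 + 36**2) + 4210 = (-12 + 1296) + 4210 = 1284 + 4210 = 5494)
N = -3045146224353/16406 (N = (5494 + 9405)*(1/16406 - 12458) = 14899*(1/16406 - 12458) = 14899*(-204385947/16406) = -3045146224353/16406 ≈ -1.8561e+8)
(N + 29685) - 30083 = (-3045146224353/16406 + 29685) - 30083 = -3044659212243/16406 - 30083 = -3045152753941/16406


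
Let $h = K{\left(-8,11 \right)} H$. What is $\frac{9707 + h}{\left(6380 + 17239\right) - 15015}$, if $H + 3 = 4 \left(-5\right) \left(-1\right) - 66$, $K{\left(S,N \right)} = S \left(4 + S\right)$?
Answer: $\frac{2713}{2868} \approx 0.94596$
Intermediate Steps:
$H = -49$ ($H = -3 - \left(66 - 4 \left(-5\right) \left(-1\right)\right) = -3 - 46 = -49$)
$h = -1568$ ($h = - 8 \left(4 - 8\right) \left(-49\right) = \left(-8\right) \left(-4\right) \left(-49\right) = 32 \left(-49\right) = -1568$)
$\frac{9707 + h}{\left(6380 + 17239\right) - 15015} = \frac{9707 - 1568}{\left(6380 + 17239\right) - 15015} = \frac{8139}{23619 - 15015} = \frac{8139}{8604} = 8139 \cdot \frac{1}{8604} = \frac{2713}{2868}$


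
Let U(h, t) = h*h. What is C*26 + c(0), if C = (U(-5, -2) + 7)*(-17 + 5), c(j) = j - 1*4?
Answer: -9988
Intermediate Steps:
U(h, t) = h²
c(j) = -4 + j (c(j) = j - 4 = -4 + j)
C = -384 (C = ((-5)² + 7)*(-17 + 5) = (25 + 7)*(-12) = 32*(-12) = -384)
C*26 + c(0) = -384*26 + (-4 + 0) = -9984 - 4 = -9988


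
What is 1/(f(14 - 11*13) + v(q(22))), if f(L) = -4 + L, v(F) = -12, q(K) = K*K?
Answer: -1/145 ≈ -0.0068966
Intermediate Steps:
q(K) = K**2
1/(f(14 - 11*13) + v(q(22))) = 1/((-4 + (14 - 11*13)) - 12) = 1/((-4 + (14 - 143)) - 12) = 1/((-4 - 129) - 12) = 1/(-133 - 12) = 1/(-145) = -1/145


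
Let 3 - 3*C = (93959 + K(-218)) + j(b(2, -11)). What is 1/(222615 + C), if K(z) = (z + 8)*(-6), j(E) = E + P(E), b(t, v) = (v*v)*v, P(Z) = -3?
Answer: 1/191321 ≈ 5.2268e-6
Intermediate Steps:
b(t, v) = v³ (b(t, v) = v²*v = v³)
j(E) = -3 + E (j(E) = E - 3 = -3 + E)
K(z) = -48 - 6*z (K(z) = (8 + z)*(-6) = -48 - 6*z)
C = -31294 (C = 1 - ((93959 + (-48 - 6*(-218))) + (-3 + (-11)³))/3 = 1 - ((93959 + (-48 + 1308)) + (-3 - 1331))/3 = 1 - ((93959 + 1260) - 1334)/3 = 1 - (95219 - 1334)/3 = 1 - ⅓*93885 = 1 - 31295 = -31294)
1/(222615 + C) = 1/(222615 - 31294) = 1/191321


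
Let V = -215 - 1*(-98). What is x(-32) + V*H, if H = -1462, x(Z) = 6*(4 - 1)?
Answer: 171072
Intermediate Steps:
V = -117 (V = -215 + 98 = -117)
x(Z) = 18 (x(Z) = 6*3 = 18)
x(-32) + V*H = 18 - 117*(-1462) = 18 + 171054 = 171072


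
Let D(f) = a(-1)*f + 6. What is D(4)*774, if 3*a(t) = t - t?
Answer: 4644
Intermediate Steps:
a(t) = 0 (a(t) = (t - t)/3 = (⅓)*0 = 0)
D(f) = 6 (D(f) = 0*f + 6 = 0 + 6 = 6)
D(4)*774 = 6*774 = 4644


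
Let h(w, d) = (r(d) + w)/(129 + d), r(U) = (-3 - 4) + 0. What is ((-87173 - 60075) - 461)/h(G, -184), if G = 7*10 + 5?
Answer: 8123995/68 ≈ 1.1947e+5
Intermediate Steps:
r(U) = -7 (r(U) = -7 + 0 = -7)
G = 75 (G = 70 + 5 = 75)
h(w, d) = (-7 + w)/(129 + d)
((-87173 - 60075) - 461)/h(G, -184) = ((-87173 - 60075) - 461)/(((-7 + 75)/(129 - 184))) = (-147248 - 461)/((68/(-55))) = -147709/((-1/55*68)) = -147709/(-68/55) = -147709*(-55/68) = 8123995/68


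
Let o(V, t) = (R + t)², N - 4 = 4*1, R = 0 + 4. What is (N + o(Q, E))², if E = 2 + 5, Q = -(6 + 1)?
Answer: 16641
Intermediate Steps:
Q = -7 (Q = -1*7 = -7)
R = 4
N = 8 (N = 4 + 4*1 = 4 + 4 = 8)
E = 7
o(V, t) = (4 + t)²
(N + o(Q, E))² = (8 + (4 + 7)²)² = (8 + 11²)² = (8 + 121)² = 129² = 16641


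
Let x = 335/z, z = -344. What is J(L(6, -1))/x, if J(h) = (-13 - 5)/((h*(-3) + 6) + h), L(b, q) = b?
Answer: -1032/335 ≈ -3.0806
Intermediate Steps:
J(h) = -18/(6 - 2*h) (J(h) = -18/((-3*h + 6) + h) = -18/((6 - 3*h) + h) = -18/(6 - 2*h))
x = -335/344 (x = 335/(-344) = 335*(-1/344) = -335/344 ≈ -0.97384)
J(L(6, -1))/x = (9/(-3 + 6))/(-335/344) = (9/3)*(-344/335) = (9*(⅓))*(-344/335) = 3*(-344/335) = -1032/335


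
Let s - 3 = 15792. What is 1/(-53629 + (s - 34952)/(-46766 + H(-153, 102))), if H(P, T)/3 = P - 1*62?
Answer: -47411/2542585362 ≈ -1.8647e-5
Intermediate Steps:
H(P, T) = -186 + 3*P (H(P, T) = 3*(P - 1*62) = 3*(P - 62) = 3*(-62 + P) = -186 + 3*P)
s = 15795 (s = 3 + 15792 = 15795)
1/(-53629 + (s - 34952)/(-46766 + H(-153, 102))) = 1/(-53629 + (15795 - 34952)/(-46766 + (-186 + 3*(-153)))) = 1/(-53629 - 19157/(-46766 + (-186 - 459))) = 1/(-53629 - 19157/(-46766 - 645)) = 1/(-53629 - 19157/(-47411)) = 1/(-53629 - 19157*(-1/47411)) = 1/(-53629 + 19157/47411) = 1/(-2542585362/47411) = -47411/2542585362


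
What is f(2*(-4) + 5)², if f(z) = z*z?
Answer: 81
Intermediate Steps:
f(z) = z²
f(2*(-4) + 5)² = ((2*(-4) + 5)²)² = ((-8 + 5)²)² = ((-3)²)² = 9² = 81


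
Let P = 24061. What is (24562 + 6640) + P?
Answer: 55263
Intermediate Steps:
(24562 + 6640) + P = (24562 + 6640) + 24061 = 31202 + 24061 = 55263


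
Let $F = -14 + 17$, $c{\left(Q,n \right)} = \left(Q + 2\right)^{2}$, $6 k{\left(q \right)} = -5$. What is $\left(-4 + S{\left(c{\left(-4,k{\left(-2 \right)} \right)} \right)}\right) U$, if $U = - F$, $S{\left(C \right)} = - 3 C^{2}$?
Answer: $156$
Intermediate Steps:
$k{\left(q \right)} = - \frac{5}{6}$ ($k{\left(q \right)} = \frac{1}{6} \left(-5\right) = - \frac{5}{6}$)
$c{\left(Q,n \right)} = \left(2 + Q\right)^{2}$
$F = 3$
$U = -3$ ($U = \left(-1\right) 3 = -3$)
$\left(-4 + S{\left(c{\left(-4,k{\left(-2 \right)} \right)} \right)}\right) U = \left(-4 - 3 \left(\left(2 - 4\right)^{2}\right)^{2}\right) \left(-3\right) = \left(-4 - 3 \left(\left(-2\right)^{2}\right)^{2}\right) \left(-3\right) = \left(-4 - 3 \cdot 4^{2}\right) \left(-3\right) = \left(-4 - 48\right) \left(-3\right) = \left(-52\right) \left(-3\right) = 156$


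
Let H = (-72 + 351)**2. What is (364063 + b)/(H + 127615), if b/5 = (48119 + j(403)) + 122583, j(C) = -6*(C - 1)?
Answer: 1205513/205456 ≈ 5.8675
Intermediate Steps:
j(C) = 6 - 6*C (j(C) = -6*(-1 + C) = 6 - 6*C)
H = 77841 (H = 279**2 = 77841)
b = 841450 (b = 5*((48119 + (6 - 6*403)) + 122583) = 5*((48119 + (6 - 2418)) + 122583) = 5*((48119 - 2412) + 122583) = 5*(45707 + 122583) = 5*168290 = 841450)
(364063 + b)/(H + 127615) = (364063 + 841450)/(77841 + 127615) = 1205513/205456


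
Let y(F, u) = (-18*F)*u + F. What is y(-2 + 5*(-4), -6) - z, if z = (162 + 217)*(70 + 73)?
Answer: -56595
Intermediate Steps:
z = 54197 (z = 379*143 = 54197)
y(F, u) = F - 18*F*u (y(F, u) = -18*F*u + F = F - 18*F*u)
y(-2 + 5*(-4), -6) - z = (-2 + 5*(-4))*(1 - 18*(-6)) - 1*54197 = (-2 - 20)*(1 + 108) - 54197 = -22*109 - 54197 = -2398 - 54197 = -56595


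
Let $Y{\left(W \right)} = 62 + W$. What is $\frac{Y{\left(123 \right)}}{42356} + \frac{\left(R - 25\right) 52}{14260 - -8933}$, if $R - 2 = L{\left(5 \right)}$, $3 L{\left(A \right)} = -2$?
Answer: $- \frac{143506237}{2947088124} \approx -0.048694$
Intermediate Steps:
$L{\left(A \right)} = - \frac{2}{3}$ ($L{\left(A \right)} = \frac{1}{3} \left(-2\right) = - \frac{2}{3}$)
$R = \frac{4}{3}$ ($R = 2 - \frac{2}{3} = \frac{4}{3} \approx 1.3333$)
$\frac{Y{\left(123 \right)}}{42356} + \frac{\left(R - 25\right) 52}{14260 - -8933} = \frac{62 + 123}{42356} + \frac{\left(\frac{4}{3} - 25\right) 52}{14260 - -8933} = 185 \cdot \frac{1}{42356} + \frac{\left(- \frac{71}{3}\right) 52}{14260 + 8933} = \frac{185}{42356} - \frac{3692}{3 \cdot 23193} = \frac{185}{42356} - \frac{3692}{69579} = - \frac{143506237}{2947088124}$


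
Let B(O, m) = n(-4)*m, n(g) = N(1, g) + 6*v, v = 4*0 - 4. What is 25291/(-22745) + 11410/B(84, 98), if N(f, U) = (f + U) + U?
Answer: -24025322/4935665 ≈ -4.8677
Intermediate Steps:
v = -4 (v = 0 - 4 = -4)
N(f, U) = f + 2*U (N(f, U) = (U + f) + U = f + 2*U)
n(g) = -23 + 2*g (n(g) = (1 + 2*g) + 6*(-4) = (1 + 2*g) - 24 = -23 + 2*g)
B(O, m) = -31*m (B(O, m) = (-23 + 2*(-4))*m = (-23 - 8)*m = -31*m)
25291/(-22745) + 11410/B(84, 98) = 25291/(-22745) + 11410/((-31*98)) = 25291*(-1/22745) + 11410/(-3038) = -25291/22745 + 11410*(-1/3038) = -25291/22745 - 815/217 = -24025322/4935665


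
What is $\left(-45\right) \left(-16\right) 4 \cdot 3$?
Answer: $8640$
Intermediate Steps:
$\left(-45\right) \left(-16\right) 4 \cdot 3 = 720 \cdot 12 = 8640$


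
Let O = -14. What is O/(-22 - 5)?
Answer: 14/27 ≈ 0.51852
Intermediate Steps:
O/(-22 - 5) = -14/(-22 - 5) = -14/(-27) = -1/27*(-14) = 14/27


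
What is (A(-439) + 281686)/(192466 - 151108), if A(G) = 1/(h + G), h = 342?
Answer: 9107847/1337242 ≈ 6.8109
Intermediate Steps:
A(G) = 1/(342 + G)
(A(-439) + 281686)/(192466 - 151108) = (1/(342 - 439) + 281686)/(192466 - 151108) = (1/(-97) + 281686)/41358 = (-1/97 + 281686)*(1/41358) = (27323541/97)*(1/41358) = 9107847/1337242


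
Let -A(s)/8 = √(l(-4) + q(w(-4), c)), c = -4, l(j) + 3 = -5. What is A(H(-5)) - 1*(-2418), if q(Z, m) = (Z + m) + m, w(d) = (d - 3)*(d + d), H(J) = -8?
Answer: 2418 - 16*√10 ≈ 2367.4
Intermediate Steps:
l(j) = -8 (l(j) = -3 - 5 = -8)
w(d) = 2*d*(-3 + d) (w(d) = (-3 + d)*(2*d) = 2*d*(-3 + d))
q(Z, m) = Z + 2*m
A(s) = -16*√10 (A(s) = -8*√(-8 + (2*(-4)*(-3 - 4) + 2*(-4))) = -8*√(-8 + (2*(-4)*(-7) - 8)) = -8*√(-8 + (56 - 8)) = -8*√(-8 + 48) = -16*√10)
A(H(-5)) - 1*(-2418) = -16*√10 - 1*(-2418) = -16*√10 + 2418 = 2418 - 16*√10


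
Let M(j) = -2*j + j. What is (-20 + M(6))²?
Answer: 676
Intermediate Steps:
M(j) = -j
(-20 + M(6))² = (-20 - 1*6)² = (-20 - 6)² = (-26)² = 676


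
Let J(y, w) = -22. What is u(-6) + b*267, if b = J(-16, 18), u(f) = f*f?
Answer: -5838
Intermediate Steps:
u(f) = f²
b = -22
u(-6) + b*267 = (-6)² - 22*267 = 36 - 5874 = -5838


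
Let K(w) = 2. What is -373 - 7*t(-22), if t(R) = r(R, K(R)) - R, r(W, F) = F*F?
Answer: -555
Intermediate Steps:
r(W, F) = F²
t(R) = 4 - R (t(R) = 2² - R = 4 - R)
-373 - 7*t(-22) = -373 - 7*(4 - 1*(-22)) = -373 - 7*(4 + 22) = -373 - 7*26 = -373 - 182 = -555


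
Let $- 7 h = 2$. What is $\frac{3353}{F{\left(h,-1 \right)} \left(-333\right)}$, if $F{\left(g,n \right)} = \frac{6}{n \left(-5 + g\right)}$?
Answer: $- \frac{479}{54} \approx -8.8704$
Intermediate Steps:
$h = - \frac{2}{7}$ ($h = \left(- \frac{1}{7}\right) 2 = - \frac{2}{7} \approx -0.28571$)
$F{\left(g,n \right)} = \frac{6}{n \left(-5 + g\right)}$ ($F{\left(g,n \right)} = 6 \frac{1}{n \left(-5 + g\right)} = \frac{6}{n \left(-5 + g\right)}$)
$\frac{3353}{F{\left(h,-1 \right)} \left(-333\right)} = \frac{3353}{\frac{6}{\left(-1\right) \left(-5 - \frac{2}{7}\right)} \left(-333\right)} = \frac{3353}{6 \left(-1\right) \frac{1}{- \frac{37}{7}} \left(-333\right)} = \frac{3353}{6 \left(-1\right) \left(- \frac{7}{37}\right) \left(-333\right)} = \frac{3353}{\frac{42}{37} \left(-333\right)} = \frac{3353}{-378} = 3353 \left(- \frac{1}{378}\right) = - \frac{479}{54}$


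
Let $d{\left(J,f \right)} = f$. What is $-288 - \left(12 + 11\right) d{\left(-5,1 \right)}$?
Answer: $-311$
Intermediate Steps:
$-288 - \left(12 + 11\right) d{\left(-5,1 \right)} = -288 - \left(12 + 11\right) 1 = -288 - 23 \cdot 1 = -288 - 23 = -311$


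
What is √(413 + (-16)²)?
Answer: √669 ≈ 25.865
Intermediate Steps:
√(413 + (-16)²) = √(413 + 256) = √669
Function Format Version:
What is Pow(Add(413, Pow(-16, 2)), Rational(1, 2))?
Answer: Pow(669, Rational(1, 2)) ≈ 25.865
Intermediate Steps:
Pow(Add(413, Pow(-16, 2)), Rational(1, 2)) = Pow(Add(413, 256), Rational(1, 2)) = Pow(669, Rational(1, 2))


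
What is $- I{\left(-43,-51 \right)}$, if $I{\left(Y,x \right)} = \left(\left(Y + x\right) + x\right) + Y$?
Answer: $188$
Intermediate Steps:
$I{\left(Y,x \right)} = 2 Y + 2 x$ ($I{\left(Y,x \right)} = \left(Y + 2 x\right) + Y = 2 Y + 2 x$)
$- I{\left(-43,-51 \right)} = - (2 \left(-43\right) + 2 \left(-51\right)) = - (-86 - 102) = \left(-1\right) \left(-188\right) = 188$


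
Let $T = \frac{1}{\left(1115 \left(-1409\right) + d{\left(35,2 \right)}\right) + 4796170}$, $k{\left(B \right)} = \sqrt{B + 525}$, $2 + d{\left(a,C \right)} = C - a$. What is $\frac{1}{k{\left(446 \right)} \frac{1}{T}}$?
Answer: $\frac{\sqrt{971}}{3131572100} \approx 9.9506 \cdot 10^{-9}$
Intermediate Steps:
$d{\left(a,C \right)} = -2 + C - a$ ($d{\left(a,C \right)} = -2 + \left(C - a\right) = -2 + C - a$)
$k{\left(B \right)} = \sqrt{525 + B}$
$T = \frac{1}{3225100}$ ($T = \frac{1}{\left(1115 \left(-1409\right) - 35\right) + 4796170} = \frac{1}{\left(-1571035 - 35\right) + 4796170} = \frac{1}{-1571070 + 4796170} = \frac{1}{3225100} \approx 3.1007 \cdot 10^{-7}$)
$\frac{1}{k{\left(446 \right)} \frac{1}{T}} = \frac{1}{\sqrt{525 + 446} \frac{1}{\frac{1}{3225100}}} = \frac{1}{\sqrt{971} \cdot 3225100} = \frac{1}{3225100 \sqrt{971}} = \frac{\sqrt{971}}{3131572100}$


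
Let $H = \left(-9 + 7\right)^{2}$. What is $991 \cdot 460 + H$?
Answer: $455864$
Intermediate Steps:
$H = 4$ ($H = \left(-2\right)^{2} = 4$)
$991 \cdot 460 + H = 991 \cdot 460 + 4 = 455860 + 4 = 455864$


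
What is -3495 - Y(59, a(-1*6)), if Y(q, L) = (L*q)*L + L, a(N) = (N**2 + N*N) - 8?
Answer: -245223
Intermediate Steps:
a(N) = -8 + 2*N**2 (a(N) = (N**2 + N**2) - 8 = 2*N**2 - 8 = -8 + 2*N**2)
Y(q, L) = L + q*L**2 (Y(q, L) = q*L**2 + L = L + q*L**2)
-3495 - Y(59, a(-1*6)) = -3495 - (-8 + 2*(-1*6)**2)*(1 + (-8 + 2*(-1*6)**2)*59) = -3495 - (-8 + 2*(-6)**2)*(1 + (-8 + 2*(-6)**2)*59) = -3495 - (-8 + 2*36)*(1 + (-8 + 2*36)*59) = -3495 - (-8 + 72)*(1 + (-8 + 72)*59) = -3495 - 64*(1 + 64*59) = -3495 - 64*(1 + 3776) = -3495 - 64*3777 = -3495 - 1*241728 = -3495 - 241728 = -245223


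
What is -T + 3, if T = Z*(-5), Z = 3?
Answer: 18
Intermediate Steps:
T = -15 (T = 3*(-5) = -15)
-T + 3 = -1*(-15) + 3 = 15 + 3 = 18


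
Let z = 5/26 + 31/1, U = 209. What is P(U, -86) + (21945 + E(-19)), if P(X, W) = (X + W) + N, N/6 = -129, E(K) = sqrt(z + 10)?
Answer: 21294 + 3*sqrt(3094)/26 ≈ 21300.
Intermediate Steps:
z = 811/26 (z = 5*(1/26) + 31*1 = 5/26 + 31 = 811/26 ≈ 31.192)
E(K) = 3*sqrt(3094)/26 (E(K) = sqrt(811/26 + 10) = sqrt(1071/26) = 3*sqrt(3094)/26)
N = -774 (N = 6*(-129) = -774)
P(X, W) = -774 + W + X (P(X, W) = (X + W) - 774 = (W + X) - 774 = -774 + W + X)
P(U, -86) + (21945 + E(-19)) = (-774 - 86 + 209) + (21945 + 3*sqrt(3094)/26) = -651 + (21945 + 3*sqrt(3094)/26) = 21294 + 3*sqrt(3094)/26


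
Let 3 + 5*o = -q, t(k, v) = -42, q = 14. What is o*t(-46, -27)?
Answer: 714/5 ≈ 142.80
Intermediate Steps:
o = -17/5 (o = -⅗ + (-1*14)/5 = -⅗ + (⅕)*(-14) = -⅗ - 14/5 = -17/5 ≈ -3.4000)
o*t(-46, -27) = -17/5*(-42) = 714/5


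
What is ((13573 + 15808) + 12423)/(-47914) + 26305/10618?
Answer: 408251449/254375426 ≈ 1.6049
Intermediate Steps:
((13573 + 15808) + 12423)/(-47914) + 26305/10618 = (29381 + 12423)*(-1/47914) + 26305*(1/10618) = 41804*(-1/47914) + 26305/10618 = -20902/23957 + 26305/10618 = 408251449/254375426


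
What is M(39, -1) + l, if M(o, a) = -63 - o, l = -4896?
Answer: -4998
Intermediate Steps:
M(39, -1) + l = (-63 - 1*39) - 4896 = (-63 - 39) - 4896 = -102 - 4896 = -4998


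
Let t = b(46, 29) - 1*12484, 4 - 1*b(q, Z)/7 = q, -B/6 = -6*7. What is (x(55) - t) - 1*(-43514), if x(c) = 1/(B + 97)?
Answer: 19645909/349 ≈ 56292.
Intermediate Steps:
B = 252 (B = -(-36)*7 = -6*(-42) = 252)
b(q, Z) = 28 - 7*q
t = -12778 (t = (28 - 7*46) - 1*12484 = (28 - 322) - 12484 = -294 - 12484 = -12778)
x(c) = 1/349 (x(c) = 1/(252 + 97) = 1/349)
(x(55) - t) - 1*(-43514) = (1/349 - 1*(-12778)) - 1*(-43514) = (1/349 + 12778) + 43514 = 4459523/349 + 43514 = 19645909/349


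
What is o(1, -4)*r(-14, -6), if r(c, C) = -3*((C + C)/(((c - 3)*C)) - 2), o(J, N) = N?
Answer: -432/17 ≈ -25.412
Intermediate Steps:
r(c, C) = 6 - 6/(-3 + c) (r(c, C) = -3*((2*C)/(((-3 + c)*C)) - 2) = -3*((2*C)/((C*(-3 + c))) - 2) = -3*((2*C)*(1/(C*(-3 + c))) - 2) = -3*(2/(-3 + c) - 2) = -3*(-2 + 2/(-3 + c)) = 6 - 6/(-3 + c))
o(1, -4)*r(-14, -6) = -24*(-4 - 14)/(-3 - 14) = -24*(-18)/(-17) = -24*(-1)*(-18)/17 = -4*108/17 = -432/17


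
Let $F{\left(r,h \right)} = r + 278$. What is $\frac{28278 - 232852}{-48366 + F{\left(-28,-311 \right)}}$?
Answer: $\frac{102287}{24058} \approx 4.2517$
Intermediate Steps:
$F{\left(r,h \right)} = 278 + r$
$\frac{28278 - 232852}{-48366 + F{\left(-28,-311 \right)}} = \frac{28278 - 232852}{-48366 + \left(278 - 28\right)} = - \frac{204574}{-48366 + 250} = - \frac{204574}{-48116} = \left(-204574\right) \left(- \frac{1}{48116}\right) = \frac{102287}{24058}$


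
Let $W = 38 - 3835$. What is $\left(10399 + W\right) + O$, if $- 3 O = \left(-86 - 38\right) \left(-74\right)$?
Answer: $\frac{10630}{3} \approx 3543.3$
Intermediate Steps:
$O = - \frac{9176}{3}$ ($O = - \frac{\left(-86 - 38\right) \left(-74\right)}{3} = - \frac{\left(-124\right) \left(-74\right)}{3} = \left(- \frac{1}{3}\right) 9176 = - \frac{9176}{3} \approx -3058.7$)
$W = -3797$ ($W = 38 - 3835 = -3797$)
$\left(10399 + W\right) + O = \left(10399 - 3797\right) - \frac{9176}{3} = 6602 - \frac{9176}{3} = \frac{10630}{3}$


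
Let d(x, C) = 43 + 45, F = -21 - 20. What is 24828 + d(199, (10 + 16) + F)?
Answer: 24916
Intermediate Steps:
F = -41
d(x, C) = 88
24828 + d(199, (10 + 16) + F) = 24828 + 88 = 24916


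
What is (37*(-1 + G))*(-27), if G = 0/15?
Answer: 999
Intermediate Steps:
G = 0 (G = 0*(1/15) = 0)
(37*(-1 + G))*(-27) = (37*(-1 + 0))*(-27) = (37*(-1))*(-27) = -37*(-27) = 999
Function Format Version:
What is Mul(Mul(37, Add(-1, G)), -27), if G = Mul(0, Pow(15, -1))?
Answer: 999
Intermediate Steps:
G = 0 (G = Mul(0, Rational(1, 15)) = 0)
Mul(Mul(37, Add(-1, G)), -27) = Mul(Mul(37, Add(-1, 0)), -27) = Mul(Mul(37, -1), -27) = Mul(-37, -27) = 999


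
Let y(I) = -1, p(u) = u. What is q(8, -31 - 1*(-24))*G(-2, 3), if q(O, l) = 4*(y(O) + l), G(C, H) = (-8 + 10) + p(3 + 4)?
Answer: -288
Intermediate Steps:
G(C, H) = 9 (G(C, H) = (-8 + 10) + (3 + 4) = 2 + 7 = 9)
q(O, l) = -4 + 4*l (q(O, l) = 4*(-1 + l) = -4 + 4*l)
q(8, -31 - 1*(-24))*G(-2, 3) = (-4 + 4*(-31 - 1*(-24)))*9 = (-4 + 4*(-31 + 24))*9 = (-4 + 4*(-7))*9 = (-4 - 28)*9 = -32*9 = -288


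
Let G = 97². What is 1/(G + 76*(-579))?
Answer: -1/34595 ≈ -2.8906e-5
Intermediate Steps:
G = 9409
1/(G + 76*(-579)) = 1/(9409 + 76*(-579)) = 1/(9409 - 44004) = 1/(-34595) = -1/34595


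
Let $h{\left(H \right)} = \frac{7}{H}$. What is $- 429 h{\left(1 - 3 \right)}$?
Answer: $\frac{3003}{2} \approx 1501.5$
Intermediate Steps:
$- 429 h{\left(1 - 3 \right)} = - 429 \frac{7}{1 - 3} = - 429 \frac{7}{-2} = - 429 \cdot 7 \left(- \frac{1}{2}\right) = \left(-429\right) \left(- \frac{7}{2}\right) = \frac{3003}{2}$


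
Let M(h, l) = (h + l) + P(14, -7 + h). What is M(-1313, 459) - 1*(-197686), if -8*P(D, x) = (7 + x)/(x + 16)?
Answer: 2053350111/10432 ≈ 1.9683e+5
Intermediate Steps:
P(D, x) = -(7 + x)/(8*(16 + x)) (P(D, x) = -(7 + x)/(8*(x + 16)) = -(7 + x)/(8*(16 + x)))
M(h, l) = h + l - h/(8*(9 + h)) (M(h, l) = (h + l) + (-7 - (-7 + h))/(8*(16 + (-7 + h))) = (h + l) + (-7 + (7 - h))/(8*(9 + h)) = (h + l) + (-h)/(8*(9 + h)) = (h + l) - h/(8*(9 + h)) = h + l - h/(8*(9 + h)))
M(-1313, 459) - 1*(-197686) = (-1/8*(-1313) + (9 - 1313)*(-1313 + 459))/(9 - 1313) - 1*(-197686) = (1313/8 - 1304*(-854))/(-1304) + 197686 = -(1313/8 + 1113616)/1304 + 197686 = -1/1304*8910241/8 + 197686 = -8910241/10432 + 197686 = 2053350111/10432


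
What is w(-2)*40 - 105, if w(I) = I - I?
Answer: -105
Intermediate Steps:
w(I) = 0
w(-2)*40 - 105 = 0*40 - 105 = 0 - 105 = -105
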